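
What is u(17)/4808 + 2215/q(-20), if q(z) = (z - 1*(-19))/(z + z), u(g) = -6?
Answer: 212994397/2404 ≈ 88600.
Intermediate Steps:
q(z) = (19 + z)/(2*z) (q(z) = (z + 19)/((2*z)) = (19 + z)*(1/(2*z)) = (19 + z)/(2*z))
u(17)/4808 + 2215/q(-20) = -6/4808 + 2215/(((½)*(19 - 20)/(-20))) = -6*1/4808 + 2215/(((½)*(-1/20)*(-1))) = -3/2404 + 2215/(1/40) = -3/2404 + 2215*40 = -3/2404 + 88600 = 212994397/2404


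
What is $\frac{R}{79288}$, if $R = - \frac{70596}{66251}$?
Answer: $- \frac{333}{24777874} \approx -1.3439 \cdot 10^{-5}$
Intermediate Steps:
$R = - \frac{70596}{66251}$ ($R = \left(-70596\right) \frac{1}{66251} = - \frac{70596}{66251} \approx -1.0656$)
$\frac{R}{79288} = - \frac{70596}{66251 \cdot 79288} = \left(- \frac{70596}{66251}\right) \frac{1}{79288} = - \frac{333}{24777874}$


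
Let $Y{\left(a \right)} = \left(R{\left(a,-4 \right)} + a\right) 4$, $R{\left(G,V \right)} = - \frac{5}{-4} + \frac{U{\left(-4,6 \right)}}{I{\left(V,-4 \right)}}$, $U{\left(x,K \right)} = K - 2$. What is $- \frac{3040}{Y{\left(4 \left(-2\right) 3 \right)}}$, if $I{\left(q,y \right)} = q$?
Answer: $32$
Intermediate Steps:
$U{\left(x,K \right)} = -2 + K$
$R{\left(G,V \right)} = \frac{5}{4} + \frac{4}{V}$ ($R{\left(G,V \right)} = - \frac{5}{-4} + \frac{-2 + 6}{V} = \left(-5\right) \left(- \frac{1}{4}\right) + \frac{4}{V} = \frac{5}{4} + \frac{4}{V}$)
$Y{\left(a \right)} = 1 + 4 a$ ($Y{\left(a \right)} = \left(\left(\frac{5}{4} + \frac{4}{-4}\right) + a\right) 4 = \left(\left(\frac{5}{4} + 4 \left(- \frac{1}{4}\right)\right) + a\right) 4 = \left(\left(\frac{5}{4} - 1\right) + a\right) 4 = \left(\frac{1}{4} + a\right) 4 = 1 + 4 a$)
$- \frac{3040}{Y{\left(4 \left(-2\right) 3 \right)}} = - \frac{3040}{1 + 4 \cdot 4 \left(-2\right) 3} = - \frac{3040}{1 + 4 \left(\left(-8\right) 3\right)} = - \frac{3040}{1 + 4 \left(-24\right)} = - \frac{3040}{1 - 96} = - \frac{3040}{-95} = \left(-3040\right) \left(- \frac{1}{95}\right) = 32$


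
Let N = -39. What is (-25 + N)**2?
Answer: 4096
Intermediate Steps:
(-25 + N)**2 = (-25 - 39)**2 = (-64)**2 = 4096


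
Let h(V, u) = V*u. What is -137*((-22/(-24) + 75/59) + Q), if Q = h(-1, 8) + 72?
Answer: -6419957/708 ≈ -9067.7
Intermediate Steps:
Q = 64 (Q = -1*8 + 72 = -8 + 72 = 64)
-137*((-22/(-24) + 75/59) + Q) = -137*((-22/(-24) + 75/59) + 64) = -137*((-22*(-1/24) + 75*(1/59)) + 64) = -137*((11/12 + 75/59) + 64) = -137*(1549/708 + 64) = -137*46861/708 = -6419957/708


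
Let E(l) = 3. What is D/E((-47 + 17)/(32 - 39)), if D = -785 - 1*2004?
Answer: -2789/3 ≈ -929.67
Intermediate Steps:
D = -2789 (D = -785 - 2004 = -2789)
D/E((-47 + 17)/(32 - 39)) = -2789/3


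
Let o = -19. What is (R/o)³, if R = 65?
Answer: -274625/6859 ≈ -40.039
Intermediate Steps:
(R/o)³ = (65/(-19))³ = (65*(-1/19))³ = (-65/19)³ = -274625/6859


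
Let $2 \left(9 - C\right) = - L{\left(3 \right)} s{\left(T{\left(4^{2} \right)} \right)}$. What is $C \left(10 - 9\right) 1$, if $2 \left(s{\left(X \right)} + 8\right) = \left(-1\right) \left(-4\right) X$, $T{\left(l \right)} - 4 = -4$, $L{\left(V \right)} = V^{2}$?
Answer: $-27$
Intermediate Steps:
$T{\left(l \right)} = 0$ ($T{\left(l \right)} = 4 - 4 = 0$)
$s{\left(X \right)} = -8 + 2 X$ ($s{\left(X \right)} = -8 + \frac{\left(-1\right) \left(-4\right) X}{2} = -8 + \frac{4 X}{2} = -8 + 2 X$)
$C = -27$ ($C = 9 - \frac{\left(-1\right) 3^{2} \left(-8 + 2 \cdot 0\right)}{2} = 9 - \frac{\left(-1\right) 9 \left(-8 + 0\right)}{2} = 9 - \frac{\left(-1\right) 9 \left(-8\right)}{2} = 9 - \frac{\left(-1\right) \left(-72\right)}{2} = 9 - 36 = -27$)
$C \left(10 - 9\right) 1 = - 27 \left(10 - 9\right) 1 = - 27 \cdot 1 \cdot 1 = \left(-27\right) 1 = -27$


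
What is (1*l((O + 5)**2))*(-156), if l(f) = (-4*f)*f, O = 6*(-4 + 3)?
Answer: 624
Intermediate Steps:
O = -6 (O = 6*(-1) = -6)
l(f) = -4*f**2
(1*l((O + 5)**2))*(-156) = (1*(-4*(-6 + 5)**4))*(-156) = (1*(-4*((-1)**2)**2))*(-156) = (1*(-4*1**2))*(-156) = (1*(-4*1))*(-156) = (1*(-4))*(-156) = -4*(-156) = 624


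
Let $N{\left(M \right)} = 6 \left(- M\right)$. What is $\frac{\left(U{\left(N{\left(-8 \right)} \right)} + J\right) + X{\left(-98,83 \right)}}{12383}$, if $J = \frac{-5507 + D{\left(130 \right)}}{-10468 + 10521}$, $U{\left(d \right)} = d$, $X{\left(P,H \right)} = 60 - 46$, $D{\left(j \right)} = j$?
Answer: $- \frac{2091}{656299} \approx -0.003186$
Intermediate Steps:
$X{\left(P,H \right)} = 14$ ($X{\left(P,H \right)} = 60 - 46 = 14$)
$N{\left(M \right)} = - 6 M$
$J = - \frac{5377}{53}$ ($J = \frac{-5507 + 130}{-10468 + 10521} = - \frac{5377}{53} \approx -101.45$)
$\frac{\left(U{\left(N{\left(-8 \right)} \right)} + J\right) + X{\left(-98,83 \right)}}{12383} = \frac{\left(\left(-6\right) \left(-8\right) - \frac{5377}{53}\right) + 14}{12383} = \left(\left(48 - \frac{5377}{53}\right) + 14\right) \frac{1}{12383} = \left(- \frac{2833}{53} + 14\right) \frac{1}{12383} = \left(- \frac{2091}{53}\right) \frac{1}{12383} = - \frac{2091}{656299}$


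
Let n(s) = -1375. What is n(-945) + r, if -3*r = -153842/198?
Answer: -331454/297 ≈ -1116.0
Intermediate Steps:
r = 76921/297 (r = -(-5917)*26/198/3 = -(-5917)*26*(1/198)/3 = -(-5917)*13/(3*99) = -⅓*(-76921/99) = 76921/297 ≈ 258.99)
n(-945) + r = -1375 + 76921/297 = -331454/297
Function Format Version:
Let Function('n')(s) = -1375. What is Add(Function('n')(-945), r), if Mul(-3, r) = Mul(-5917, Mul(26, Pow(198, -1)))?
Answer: Rational(-331454, 297) ≈ -1116.0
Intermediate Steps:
r = Rational(76921, 297) (r = Mul(Rational(-1, 3), Mul(-5917, Mul(26, Pow(198, -1)))) = Mul(Rational(-1, 3), Mul(-5917, Mul(26, Rational(1, 198)))) = Mul(Rational(-1, 3), Mul(-5917, Rational(13, 99))) = Mul(Rational(-1, 3), Rational(-76921, 99)) = Rational(76921, 297) ≈ 258.99)
Add(Function('n')(-945), r) = Add(-1375, Rational(76921, 297)) = Rational(-331454, 297)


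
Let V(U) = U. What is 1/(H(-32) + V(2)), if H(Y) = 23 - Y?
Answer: 1/57 ≈ 0.017544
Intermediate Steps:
1/(H(-32) + V(2)) = 1/((23 - 1*(-32)) + 2) = 1/((23 + 32) + 2) = 1/(55 + 2) = 1/57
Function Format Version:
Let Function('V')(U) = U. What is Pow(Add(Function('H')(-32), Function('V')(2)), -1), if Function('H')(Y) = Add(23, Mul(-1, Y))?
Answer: Rational(1, 57) ≈ 0.017544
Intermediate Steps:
Pow(Add(Function('H')(-32), Function('V')(2)), -1) = Pow(Add(Add(23, Mul(-1, -32)), 2), -1) = Pow(Add(Add(23, 32), 2), -1) = Pow(Add(55, 2), -1) = Pow(57, -1) = Rational(1, 57)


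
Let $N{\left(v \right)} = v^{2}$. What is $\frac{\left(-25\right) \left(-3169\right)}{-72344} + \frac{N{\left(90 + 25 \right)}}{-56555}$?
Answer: $- \frac{1087463855}{818282984} \approx -1.329$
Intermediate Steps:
$\frac{\left(-25\right) \left(-3169\right)}{-72344} + \frac{N{\left(90 + 25 \right)}}{-56555} = \frac{\left(-25\right) \left(-3169\right)}{-72344} + \frac{\left(90 + 25\right)^{2}}{-56555} = 79225 \left(- \frac{1}{72344}\right) + 115^{2} \left(- \frac{1}{56555}\right) = - \frac{79225}{72344} + 13225 \left(- \frac{1}{56555}\right) = - \frac{79225}{72344} - \frac{2645}{11311} = - \frac{1087463855}{818282984}$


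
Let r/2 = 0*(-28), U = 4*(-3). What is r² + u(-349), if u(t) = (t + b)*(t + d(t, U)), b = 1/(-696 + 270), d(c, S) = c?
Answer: 51887575/213 ≈ 2.4360e+5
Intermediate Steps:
U = -12
r = 0 (r = 2*(0*(-28)) = 2*0 = 0)
b = -1/426 (b = 1/(-426) = -1/426 ≈ -0.0023474)
u(t) = 2*t*(-1/426 + t) (u(t) = (t - 1/426)*(t + t) = (-1/426 + t)*(2*t) = 2*t*(-1/426 + t))
r² + u(-349) = 0² + (1/213)*(-349)*(-1 + 426*(-349)) = 0 + (1/213)*(-349)*(-1 - 148674) = 0 + (1/213)*(-349)*(-148675) = 0 + 51887575/213 = 51887575/213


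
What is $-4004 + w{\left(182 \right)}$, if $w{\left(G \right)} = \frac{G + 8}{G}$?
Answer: $- \frac{364269}{91} \approx -4003.0$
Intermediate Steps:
$w{\left(G \right)} = \frac{8 + G}{G}$
$-4004 + w{\left(182 \right)} = -4004 + \frac{8 + 182}{182} = -4004 + \frac{1}{182} \cdot 190 = -4004 + \frac{95}{91} = - \frac{364269}{91}$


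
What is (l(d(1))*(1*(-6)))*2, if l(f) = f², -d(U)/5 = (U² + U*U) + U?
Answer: -2700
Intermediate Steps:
d(U) = -10*U² - 5*U (d(U) = -5*((U² + U*U) + U) = -5*((U² + U²) + U) = -5*(2*U² + U) = -5*(U + 2*U²) = -10*U² - 5*U)
(l(d(1))*(1*(-6)))*2 = ((-5*1*(1 + 2*1))²*(1*(-6)))*2 = ((-5*1*(1 + 2))²*(-6))*2 = ((-5*1*3)²*(-6))*2 = ((-15)²*(-6))*2 = (225*(-6))*2 = -1350*2 = -2700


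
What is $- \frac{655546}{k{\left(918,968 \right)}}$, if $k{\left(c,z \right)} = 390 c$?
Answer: $- \frac{327773}{179010} \approx -1.831$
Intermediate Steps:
$- \frac{655546}{k{\left(918,968 \right)}} = - \frac{655546}{390 \cdot 918} = - \frac{655546}{358020} = \left(-655546\right) \frac{1}{358020} = - \frac{327773}{179010}$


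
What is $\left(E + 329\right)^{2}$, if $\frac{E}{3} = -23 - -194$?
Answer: $708964$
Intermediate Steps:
$E = 513$ ($E = 3 \left(-23 - -194\right) = 3 \left(-23 + 194\right) = 3 \cdot 171 = 513$)
$\left(E + 329\right)^{2} = \left(513 + 329\right)^{2} = 842^{2} = 708964$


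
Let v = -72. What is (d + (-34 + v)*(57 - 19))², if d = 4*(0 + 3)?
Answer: 16128256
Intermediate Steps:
d = 12 (d = 4*3 = 12)
(d + (-34 + v)*(57 - 19))² = (12 + (-34 - 72)*(57 - 19))² = (12 - 106*38)² = (12 - 4028)² = (-4016)² = 16128256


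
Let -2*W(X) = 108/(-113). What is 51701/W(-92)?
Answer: 5842213/54 ≈ 1.0819e+5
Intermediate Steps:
W(X) = 54/113 (W(X) = -54/(-113) = -54*(-1)/113 = -½*(-108/113) = 54/113)
51701/W(-92) = 51701/(54/113) = 51701*(113/54) = 5842213/54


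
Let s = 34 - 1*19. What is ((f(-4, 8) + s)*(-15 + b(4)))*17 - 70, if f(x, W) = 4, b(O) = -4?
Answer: -6207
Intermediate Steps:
s = 15 (s = 34 - 19 = 15)
((f(-4, 8) + s)*(-15 + b(4)))*17 - 70 = ((4 + 15)*(-15 - 4))*17 - 70 = (19*(-19))*17 - 70 = -361*17 - 70 = -6137 - 70 = -6207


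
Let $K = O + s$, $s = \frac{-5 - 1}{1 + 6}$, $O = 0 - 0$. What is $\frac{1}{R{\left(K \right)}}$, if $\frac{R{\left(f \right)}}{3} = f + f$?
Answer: $- \frac{7}{36} \approx -0.19444$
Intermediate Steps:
$O = 0$ ($O = 0 + 0 = 0$)
$s = - \frac{6}{7} \approx -0.85714$
$K = - \frac{6}{7}$ ($K = 0 - \frac{6}{7} = - \frac{6}{7} \approx -0.85714$)
$R{\left(f \right)} = 6 f$ ($R{\left(f \right)} = 3 \left(f + f\right) = 3 \cdot 2 f = 6 f$)
$\frac{1}{R{\left(K \right)}} = \frac{1}{6 \left(- \frac{6}{7}\right)} = \frac{1}{- \frac{36}{7}} = - \frac{7}{36}$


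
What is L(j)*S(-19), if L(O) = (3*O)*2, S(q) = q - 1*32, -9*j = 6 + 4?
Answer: 340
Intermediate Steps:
j = -10/9 (j = -(6 + 4)/9 = -⅑*10 = -10/9 ≈ -1.1111)
S(q) = -32 + q (S(q) = q - 32 = -32 + q)
L(O) = 6*O
L(j)*S(-19) = (6*(-10/9))*(-32 - 19) = -20/3*(-51) = 340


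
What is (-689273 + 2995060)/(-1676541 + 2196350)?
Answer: 2305787/519809 ≈ 4.4358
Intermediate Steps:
(-689273 + 2995060)/(-1676541 + 2196350) = 2305787/519809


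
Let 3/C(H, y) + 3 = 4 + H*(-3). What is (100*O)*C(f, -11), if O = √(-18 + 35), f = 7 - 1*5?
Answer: -60*√17 ≈ -247.39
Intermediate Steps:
f = 2 (f = 7 - 5 = 2)
C(H, y) = 3/(1 - 3*H) (C(H, y) = 3/(-3 + (4 + H*(-3))) = 3/(-3 + (4 - 3*H)) = 3/(1 - 3*H))
O = √17 ≈ 4.1231
(100*O)*C(f, -11) = (100*√17)*(-3/(-1 + 3*2)) = (100*√17)*(-3/(-1 + 6)) = (100*√17)*(-3/5) = (100*√17)*(-3*⅕) = (100*√17)*(-⅗) = -60*√17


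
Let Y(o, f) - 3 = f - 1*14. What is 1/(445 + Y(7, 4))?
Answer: 1/438 ≈ 0.0022831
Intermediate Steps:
Y(o, f) = -11 + f (Y(o, f) = 3 + (f - 1*14) = 3 + (f - 14) = 3 + (-14 + f) = -11 + f)
1/(445 + Y(7, 4)) = 1/(445 + (-11 + 4)) = 1/(445 - 7) = 1/438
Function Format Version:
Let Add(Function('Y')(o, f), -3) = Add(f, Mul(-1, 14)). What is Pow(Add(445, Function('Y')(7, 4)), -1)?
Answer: Rational(1, 438) ≈ 0.0022831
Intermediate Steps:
Function('Y')(o, f) = Add(-11, f) (Function('Y')(o, f) = Add(3, Add(f, Mul(-1, 14))) = Add(3, Add(f, -14)) = Add(3, Add(-14, f)) = Add(-11, f))
Pow(Add(445, Function('Y')(7, 4)), -1) = Pow(Add(445, Add(-11, 4)), -1) = Pow(Add(445, -7), -1) = Pow(438, -1) = Rational(1, 438)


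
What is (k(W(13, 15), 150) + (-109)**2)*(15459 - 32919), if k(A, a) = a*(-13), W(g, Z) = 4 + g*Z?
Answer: -173395260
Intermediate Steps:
W(g, Z) = 4 + Z*g
k(A, a) = -13*a
(k(W(13, 15), 150) + (-109)**2)*(15459 - 32919) = (-13*150 + (-109)**2)*(15459 - 32919) = (-1950 + 11881)*(-17460) = 9931*(-17460) = -173395260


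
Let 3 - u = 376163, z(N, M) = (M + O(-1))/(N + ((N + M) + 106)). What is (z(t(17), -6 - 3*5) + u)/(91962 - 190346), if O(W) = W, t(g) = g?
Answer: 22381531/5853848 ≈ 3.8234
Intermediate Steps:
z(N, M) = (-1 + M)/(106 + M + 2*N) (z(N, M) = (M - 1)/(N + ((N + M) + 106)) = (-1 + M)/(N + ((M + N) + 106)) = (-1 + M)/(N + (106 + M + N)) = (-1 + M)/(106 + M + 2*N))
u = -376160 (u = 3 - 1*376163 = 3 - 376163 = -376160)
(z(t(17), -6 - 3*5) + u)/(91962 - 190346) = ((-1 + (-6 - 3*5))/(106 + (-6 - 3*5) + 2*17) - 376160)/(91962 - 190346) = ((-1 + (-6 - 15))/(106 + (-6 - 15) + 34) - 376160)/(-98384) = ((-1 - 21)/(106 - 21 + 34) - 376160)*(-1/98384) = (-22/119 - 376160)*(-1/98384) = -44763062/119*(-1/98384) = 22381531/5853848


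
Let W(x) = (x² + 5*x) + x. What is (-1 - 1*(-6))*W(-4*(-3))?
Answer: 1080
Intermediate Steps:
W(x) = x² + 6*x
(-1 - 1*(-6))*W(-4*(-3)) = (-1 - 1*(-6))*((-4*(-3))*(6 - 4*(-3))) = (-1 + 6)*(12*(6 + 12)) = 5*(12*18) = 5*216 = 1080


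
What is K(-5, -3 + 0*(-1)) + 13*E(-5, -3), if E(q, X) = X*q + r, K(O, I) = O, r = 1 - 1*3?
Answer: 164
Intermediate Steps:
r = -2 (r = 1 - 3 = -2)
E(q, X) = -2 + X*q (E(q, X) = X*q - 2 = -2 + X*q)
K(-5, -3 + 0*(-1)) + 13*E(-5, -3) = -5 + 13*(-2 - 3*(-5)) = -5 + 13*(-2 + 15) = -5 + 13*13 = -5 + 169 = 164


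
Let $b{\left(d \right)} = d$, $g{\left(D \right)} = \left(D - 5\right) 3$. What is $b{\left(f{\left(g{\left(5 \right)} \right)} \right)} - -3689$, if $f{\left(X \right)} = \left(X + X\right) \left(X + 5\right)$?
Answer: $3689$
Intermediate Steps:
$g{\left(D \right)} = -15 + 3 D$ ($g{\left(D \right)} = \left(-5 + D\right) 3 = -15 + 3 D$)
$f{\left(X \right)} = 2 X \left(5 + X\right)$
$b{\left(f{\left(g{\left(5 \right)} \right)} \right)} - -3689 = 2 \left(-15 + 3 \cdot 5\right) \left(5 + \left(-15 + 3 \cdot 5\right)\right) - -3689 = 2 \left(-15 + 15\right) \left(5 + \left(-15 + 15\right)\right) + 3689 = 2 \cdot 0 \left(5 + 0\right) + 3689 = 2 \cdot 0 \cdot 5 + 3689 = 0 + 3689 = 3689$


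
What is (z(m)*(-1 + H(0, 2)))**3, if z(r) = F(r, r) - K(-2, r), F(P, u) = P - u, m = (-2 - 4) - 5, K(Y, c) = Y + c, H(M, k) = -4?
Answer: -274625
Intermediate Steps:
m = -11 (m = -6 - 5 = -11)
z(r) = 2 - r (z(r) = (r - r) - (-2 + r) = 0 + (2 - r) = 2 - r)
(z(m)*(-1 + H(0, 2)))**3 = ((2 - 1*(-11))*(-1 - 4))**3 = ((2 + 11)*(-5))**3 = (13*(-5))**3 = (-65)**3 = -274625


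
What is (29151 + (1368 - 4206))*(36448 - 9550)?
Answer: 707767074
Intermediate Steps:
(29151 + (1368 - 4206))*(36448 - 9550) = (29151 - 2838)*26898 = 26313*26898 = 707767074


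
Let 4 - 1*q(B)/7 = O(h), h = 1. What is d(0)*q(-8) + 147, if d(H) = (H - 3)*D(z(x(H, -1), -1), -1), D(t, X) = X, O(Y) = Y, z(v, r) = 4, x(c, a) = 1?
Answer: 210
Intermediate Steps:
q(B) = 21 (q(B) = 28 - 7*1 = 28 - 7 = 21)
d(H) = 3 - H (d(H) = (H - 3)*(-1) = (-3 + H)*(-1) = 3 - H)
d(0)*q(-8) + 147 = (3 - 1*0)*21 + 147 = (3 + 0)*21 + 147 = 3*21 + 147 = 63 + 147 = 210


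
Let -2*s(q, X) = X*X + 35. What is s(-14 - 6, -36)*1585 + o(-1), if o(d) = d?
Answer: -2109637/2 ≈ -1.0548e+6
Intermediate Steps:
s(q, X) = -35/2 - X²/2 (s(q, X) = -(X*X + 35)/2 = -(X² + 35)/2 = -(35 + X²)/2 = -35/2 - X²/2)
s(-14 - 6, -36)*1585 + o(-1) = (-35/2 - ½*(-36)²)*1585 - 1 = (-35/2 - ½*1296)*1585 - 1 = (-35/2 - 648)*1585 - 1 = -1331/2*1585 - 1 = -2109635/2 - 1 = -2109637/2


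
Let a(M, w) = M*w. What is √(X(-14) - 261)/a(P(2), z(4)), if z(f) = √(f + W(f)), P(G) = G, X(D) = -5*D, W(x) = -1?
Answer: I*√573/6 ≈ 3.9896*I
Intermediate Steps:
z(f) = √(-1 + f) (z(f) = √(f - 1) = √(-1 + f))
√(X(-14) - 261)/a(P(2), z(4)) = √(-5*(-14) - 261)/((2*√(-1 + 4))) = √(70 - 261)/((2*√3)) = √(-191)*(√3/6) = (I*√191)*(√3/6) = I*√573/6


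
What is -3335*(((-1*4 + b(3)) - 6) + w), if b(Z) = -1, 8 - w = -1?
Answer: 6670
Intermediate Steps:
w = 9 (w = 8 - 1*(-1) = 8 + 1 = 9)
-3335*(((-1*4 + b(3)) - 6) + w) = -3335*(((-1*4 - 1) - 6) + 9) = -3335*(((-4 - 1) - 6) + 9) = -3335*((-5 - 6) + 9) = -3335*(-11 + 9) = -3335*(-2) = 6670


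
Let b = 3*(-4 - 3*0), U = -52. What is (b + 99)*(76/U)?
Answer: -1653/13 ≈ -127.15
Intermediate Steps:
b = -12 (b = 3*(-4 + 0) = 3*(-4) = -12)
(b + 99)*(76/U) = (-12 + 99)*(76/(-52)) = 87*(76*(-1/52)) = 87*(-19/13) = -1653/13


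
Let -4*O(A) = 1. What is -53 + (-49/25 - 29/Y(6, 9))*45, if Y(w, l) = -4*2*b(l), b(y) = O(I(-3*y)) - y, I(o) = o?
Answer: -58769/370 ≈ -158.84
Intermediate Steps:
O(A) = -¼ (O(A) = -¼*1 = -¼)
b(y) = -¼ - y
Y(w, l) = 2 + 8*l (Y(w, l) = -4*2*(-¼ - l) = -8*(-¼ - l) = -(-2 - 8*l) = 2 + 8*l)
-53 + (-49/25 - 29/Y(6, 9))*45 = -53 + (-49/25 - 29/(2 + 8*9))*45 = -53 + (-49*1/25 - 29/(2 + 72))*45 = -53 + (-49/25 - 29/74)*45 = -53 - 4351/1850*45 = -53 - 39159/370 = -58769/370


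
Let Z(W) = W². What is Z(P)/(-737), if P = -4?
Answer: -16/737 ≈ -0.021710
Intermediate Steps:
Z(P)/(-737) = (-4)²/(-737) = 16*(-1/737) = -16/737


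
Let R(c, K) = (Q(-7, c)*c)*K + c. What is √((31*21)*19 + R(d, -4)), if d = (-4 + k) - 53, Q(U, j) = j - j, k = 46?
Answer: √12358 ≈ 111.17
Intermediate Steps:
Q(U, j) = 0
d = -11 (d = (-4 + 46) - 53 = 42 - 53 = -11)
R(c, K) = c (R(c, K) = (0*c)*K + c = 0*K + c = 0 + c = c)
√((31*21)*19 + R(d, -4)) = √((31*21)*19 - 11) = √(651*19 - 11) = √(12369 - 11) = √12358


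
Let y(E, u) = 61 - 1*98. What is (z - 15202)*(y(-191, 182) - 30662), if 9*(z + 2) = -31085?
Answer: 572778531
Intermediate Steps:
z = -31103/9 (z = -2 + (⅑)*(-31085) = -2 - 31085/9 = -31103/9 ≈ -3455.9)
y(E, u) = -37 (y(E, u) = 61 - 98 = -37)
(z - 15202)*(y(-191, 182) - 30662) = (-31103/9 - 15202)*(-37 - 30662) = -167921/9*(-30699) = 572778531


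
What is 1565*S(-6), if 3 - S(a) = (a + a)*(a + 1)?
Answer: -89205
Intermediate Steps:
S(a) = 3 - 2*a*(1 + a) (S(a) = 3 - (a + a)*(a + 1) = 3 - 2*a*(1 + a))
1565*S(-6) = 1565*(3 - 2*(-6) - 2*(-6)²) = 1565*(3 + 12 - 2*36) = 1565*(3 + 12 - 72) = 1565*(-57) = -89205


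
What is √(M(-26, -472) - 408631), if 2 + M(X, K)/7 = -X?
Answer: I*√408463 ≈ 639.11*I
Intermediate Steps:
M(X, K) = -14 - 7*X (M(X, K) = -14 + 7*(-X) = -14 - 7*X)
√(M(-26, -472) - 408631) = √((-14 - 7*(-26)) - 408631) = √((-14 + 182) - 408631) = √(168 - 408631) = √(-408463) = I*√408463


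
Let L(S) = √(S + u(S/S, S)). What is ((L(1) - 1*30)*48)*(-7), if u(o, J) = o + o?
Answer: 10080 - 336*√3 ≈ 9498.0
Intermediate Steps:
u(o, J) = 2*o
L(S) = √(2 + S) (L(S) = √(S + 2*(S/S)) = √(S + 2*1) = √(S + 2) = √(2 + S))
((L(1) - 1*30)*48)*(-7) = ((√(2 + 1) - 1*30)*48)*(-7) = ((√3 - 30)*48)*(-7) = ((-30 + √3)*48)*(-7) = (-1440 + 48*√3)*(-7) = 10080 - 336*√3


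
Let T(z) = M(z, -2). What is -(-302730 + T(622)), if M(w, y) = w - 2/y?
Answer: 302107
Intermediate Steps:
M(w, y) = w - 2/y
T(z) = 1 + z (T(z) = z - 2/(-2) = z - 2*(-1/2) = z + 1 = 1 + z)
-(-302730 + T(622)) = -(-302730 + (1 + 622)) = -(-302730 + 623) = -1*(-302107) = 302107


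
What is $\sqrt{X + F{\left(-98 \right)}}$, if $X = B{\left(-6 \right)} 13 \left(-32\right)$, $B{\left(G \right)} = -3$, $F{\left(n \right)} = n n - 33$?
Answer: $\sqrt{10819} \approx 104.01$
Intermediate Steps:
$F{\left(n \right)} = -33 + n^{2}$ ($F{\left(n \right)} = n^{2} - 33 = -33 + n^{2}$)
$X = 1248$ ($X = \left(-3\right) 13 \left(-32\right) = \left(-39\right) \left(-32\right) = 1248$)
$\sqrt{X + F{\left(-98 \right)}} = \sqrt{1248 - \left(33 - \left(-98\right)^{2}\right)} = \sqrt{1248 + \left(-33 + 9604\right)} = \sqrt{1248 + 9571} = \sqrt{10819}$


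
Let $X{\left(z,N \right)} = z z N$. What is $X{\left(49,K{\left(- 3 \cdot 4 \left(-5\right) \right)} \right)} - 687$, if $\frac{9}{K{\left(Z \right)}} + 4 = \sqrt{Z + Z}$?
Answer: $\frac{3747}{26} + \frac{21609 \sqrt{30}}{52} \approx 2420.2$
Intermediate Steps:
$K{\left(Z \right)} = \frac{9}{-4 + \sqrt{2} \sqrt{Z}}$ ($K{\left(Z \right)} = \frac{9}{-4 + \sqrt{Z + Z}} = \frac{9}{-4 + \sqrt{2 Z}} = \frac{9}{-4 + \sqrt{2} \sqrt{Z}}$)
$X{\left(z,N \right)} = N z^{2}$ ($X{\left(z,N \right)} = z^{2} N = N z^{2}$)
$X{\left(49,K{\left(- 3 \cdot 4 \left(-5\right) \right)} \right)} - 687 = \frac{9}{-4 + \sqrt{2} \sqrt{- 3 \cdot 4 \left(-5\right)}} 49^{2} - 687 = \frac{9}{-4 + \sqrt{2} \sqrt{\left(-3\right) \left(-20\right)}} 2401 - 687 = \frac{9}{-4 + \sqrt{2} \sqrt{60}} \cdot 2401 - 687 = \frac{9}{-4 + \sqrt{2} \cdot 2 \sqrt{15}} \cdot 2401 - 687 = \frac{9}{-4 + 2 \sqrt{30}} \cdot 2401 - 687 = \frac{21609}{-4 + 2 \sqrt{30}} - 687 = -687 + \frac{21609}{-4 + 2 \sqrt{30}}$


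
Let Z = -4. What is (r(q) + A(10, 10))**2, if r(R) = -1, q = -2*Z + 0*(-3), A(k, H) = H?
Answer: 81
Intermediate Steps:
q = 8 (q = -2*(-4) + 0*(-3) = 8 + 0 = 8)
(r(q) + A(10, 10))**2 = (-1 + 10)**2 = 9**2 = 81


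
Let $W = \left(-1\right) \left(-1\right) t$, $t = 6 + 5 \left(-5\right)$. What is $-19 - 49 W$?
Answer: $912$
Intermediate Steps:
$t = -19$ ($t = 6 - 25 = -19$)
$W = -19$ ($W = \left(-1\right) \left(-1\right) \left(-19\right) = 1 \left(-19\right) = -19$)
$-19 - 49 W = -19 - -931 = -19 + 931 = 912$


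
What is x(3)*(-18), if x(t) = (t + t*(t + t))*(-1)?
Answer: 378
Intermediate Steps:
x(t) = -t - 2*t**2 (x(t) = (t + t*(2*t))*(-1) = (t + 2*t**2)*(-1) = -t - 2*t**2)
x(3)*(-18) = -1*3*(1 + 2*3)*(-18) = -1*3*(1 + 6)*(-18) = -1*3*7*(-18) = -21*(-18) = 378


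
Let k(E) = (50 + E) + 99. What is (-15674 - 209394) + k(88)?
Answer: -224831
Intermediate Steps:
k(E) = 149 + E
(-15674 - 209394) + k(88) = (-15674 - 209394) + (149 + 88) = -225068 + 237 = -224831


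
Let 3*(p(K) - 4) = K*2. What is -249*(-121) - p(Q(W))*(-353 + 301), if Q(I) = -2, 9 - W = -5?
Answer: 90803/3 ≈ 30268.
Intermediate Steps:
W = 14 (W = 9 - 1*(-5) = 9 + 5 = 14)
p(K) = 4 + 2*K/3 (p(K) = 4 + (K*2)/3 = 4 + (2*K)/3 = 4 + 2*K/3)
-249*(-121) - p(Q(W))*(-353 + 301) = -249*(-121) - (4 + (⅔)*(-2))*(-353 + 301) = 30129 - (4 - 4/3)*(-52) = 30129 - 8*(-52)/3 = 30129 - 1*(-416/3) = 30129 + 416/3 = 90803/3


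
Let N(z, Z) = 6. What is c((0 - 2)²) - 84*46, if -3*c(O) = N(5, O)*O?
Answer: -3872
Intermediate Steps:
c(O) = -2*O
c((0 - 2)²) - 84*46 = -2*(0 - 2)² - 84*46 = -2*(-2)² - 3864 = -2*4 - 3864 = -8 - 3864 = -3872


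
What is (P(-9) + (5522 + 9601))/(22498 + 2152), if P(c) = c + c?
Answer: 3021/4930 ≈ 0.61278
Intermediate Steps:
P(c) = 2*c
(P(-9) + (5522 + 9601))/(22498 + 2152) = (2*(-9) + (5522 + 9601))/(22498 + 2152) = (-18 + 15123)/24650 = 15105*(1/24650) = 3021/4930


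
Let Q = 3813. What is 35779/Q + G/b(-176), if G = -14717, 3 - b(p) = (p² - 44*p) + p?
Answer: 478358120/48985611 ≈ 9.7653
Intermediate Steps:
b(p) = 3 - p² + 43*p (b(p) = 3 - ((p² - 44*p) + p) = 3 - (p² - 43*p) = 3 + (-p² + 43*p) = 3 - p² + 43*p)
35779/Q + G/b(-176) = 35779/3813 - 14717/(3 - 1*(-176)² + 43*(-176)) = 35779*(1/3813) - 14717/(3 - 1*30976 - 7568) = 35779/3813 - 14717/(3 - 30976 - 7568) = 35779/3813 - 14717/(-38541) = 35779/3813 - 14717*(-1/38541) = 35779/3813 + 14717/38541 = 478358120/48985611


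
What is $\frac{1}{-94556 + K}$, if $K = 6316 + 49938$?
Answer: $- \frac{1}{38302} \approx -2.6108 \cdot 10^{-5}$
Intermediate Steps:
$K = 56254$
$\frac{1}{-94556 + K} = \frac{1}{-94556 + 56254} = \frac{1}{-38302} = - \frac{1}{38302}$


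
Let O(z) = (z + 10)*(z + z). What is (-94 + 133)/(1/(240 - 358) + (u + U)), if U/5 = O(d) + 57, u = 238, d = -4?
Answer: 1534/11131 ≈ 0.13781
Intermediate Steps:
O(z) = 2*z*(10 + z) (O(z) = (10 + z)*(2*z) = 2*z*(10 + z))
U = 45 (U = 5*(2*(-4)*(10 - 4) + 57) = 5*(2*(-4)*6 + 57) = 5*(-48 + 57) = 5*9 = 45)
(-94 + 133)/(1/(240 - 358) + (u + U)) = (-94 + 133)/(1/(240 - 358) + (238 + 45)) = 39/(1/(-118) + 283) = 39/(-1/118 + 283) = 39/(33393/118) = 39*(118/33393) = 1534/11131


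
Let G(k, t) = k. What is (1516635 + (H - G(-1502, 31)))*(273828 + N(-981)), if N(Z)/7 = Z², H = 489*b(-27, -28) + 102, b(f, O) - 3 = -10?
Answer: 10619397919680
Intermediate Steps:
b(f, O) = -7 (b(f, O) = 3 - 10 = -7)
H = -3321 (H = 489*(-7) + 102 = -3423 + 102 = -3321)
N(Z) = 7*Z²
(1516635 + (H - G(-1502, 31)))*(273828 + N(-981)) = (1516635 + (-3321 - 1*(-1502)))*(273828 + 7*(-981)²) = (1516635 + (-3321 + 1502))*(273828 + 7*962361) = (1516635 - 1819)*(273828 + 6736527) = 1514816*7010355 = 10619397919680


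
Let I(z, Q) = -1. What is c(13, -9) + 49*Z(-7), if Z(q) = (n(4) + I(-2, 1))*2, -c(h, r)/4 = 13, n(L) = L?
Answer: 242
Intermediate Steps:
c(h, r) = -52 (c(h, r) = -4*13 = -52)
Z(q) = 6 (Z(q) = (4 - 1)*2 = 3*2 = 6)
c(13, -9) + 49*Z(-7) = -52 + 49*6 = -52 + 294 = 242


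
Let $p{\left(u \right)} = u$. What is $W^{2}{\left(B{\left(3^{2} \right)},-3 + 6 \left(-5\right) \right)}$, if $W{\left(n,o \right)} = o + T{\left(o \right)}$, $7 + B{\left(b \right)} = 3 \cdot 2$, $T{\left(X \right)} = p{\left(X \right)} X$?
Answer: $1115136$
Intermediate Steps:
$T{\left(X \right)} = X^{2}$ ($T{\left(X \right)} = X X = X^{2}$)
$B{\left(b \right)} = -1$ ($B{\left(b \right)} = -7 + 3 \cdot 2 = -7 + 6 = -1$)
$W{\left(n,o \right)} = o + o^{2}$
$W^{2}{\left(B{\left(3^{2} \right)},-3 + 6 \left(-5\right) \right)} = \left(\left(-3 + 6 \left(-5\right)\right) \left(1 + \left(-3 + 6 \left(-5\right)\right)\right)\right)^{2} = \left(\left(-3 - 30\right) \left(1 - 33\right)\right)^{2} = \left(- 33 \left(1 - 33\right)\right)^{2} = \left(\left(-33\right) \left(-32\right)\right)^{2} = 1056^{2} = 1115136$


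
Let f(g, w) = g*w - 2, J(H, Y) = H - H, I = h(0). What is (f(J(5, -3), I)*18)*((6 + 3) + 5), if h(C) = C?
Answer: -504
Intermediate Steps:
I = 0
J(H, Y) = 0
f(g, w) = -2 + g*w
(f(J(5, -3), I)*18)*((6 + 3) + 5) = ((-2 + 0*0)*18)*((6 + 3) + 5) = ((-2 + 0)*18)*(9 + 5) = -2*18*14 = -36*14 = -504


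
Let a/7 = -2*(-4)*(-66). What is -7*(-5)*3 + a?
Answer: -3591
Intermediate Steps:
a = -3696 (a = 7*(-2*(-4)*(-66)) = 7*(8*(-66)) = 7*(-528) = -3696)
-7*(-5)*3 + a = -7*(-5)*3 - 3696 = 35*3 - 3696 = 105 - 3696 = -3591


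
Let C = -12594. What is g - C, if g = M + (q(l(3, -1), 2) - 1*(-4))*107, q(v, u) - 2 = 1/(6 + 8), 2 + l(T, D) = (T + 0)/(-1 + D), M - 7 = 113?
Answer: 187091/14 ≈ 13364.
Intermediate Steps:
M = 120 (M = 7 + 113 = 120)
l(T, D) = -2 + T/(-1 + D) (l(T, D) = -2 + (T + 0)/(-1 + D) = -2 + T/(-1 + D))
q(v, u) = 29/14 (q(v, u) = 2 + 1/(6 + 8) = 2 + 1/14 = 29/14)
g = 10775/14 (g = 120 + (29/14 - 1*(-4))*107 = 120 + (29/14 + 4)*107 = 120 + (85/14)*107 = 120 + 9095/14 = 10775/14 ≈ 769.64)
g - C = 10775/14 - 1*(-12594) = 10775/14 + 12594 = 187091/14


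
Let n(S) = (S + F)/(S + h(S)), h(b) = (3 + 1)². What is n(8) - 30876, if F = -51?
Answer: -741067/24 ≈ -30878.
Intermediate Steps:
h(b) = 16 (h(b) = 4² = 16)
n(S) = (-51 + S)/(16 + S) (n(S) = (S - 51)/(S + 16) = (-51 + S)/(16 + S))
n(8) - 30876 = (-51 + 8)/(16 + 8) - 30876 = -43/24 - 30876 = -741067/24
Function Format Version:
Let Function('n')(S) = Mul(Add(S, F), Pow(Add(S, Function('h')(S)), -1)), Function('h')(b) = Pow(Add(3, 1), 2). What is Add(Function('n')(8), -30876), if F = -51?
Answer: Rational(-741067, 24) ≈ -30878.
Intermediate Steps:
Function('h')(b) = 16 (Function('h')(b) = Pow(4, 2) = 16)
Function('n')(S) = Mul(Pow(Add(16, S), -1), Add(-51, S)) (Function('n')(S) = Mul(Add(S, -51), Pow(Add(S, 16), -1)) = Mul(Add(-51, S), Pow(Add(16, S), -1)) = Mul(Pow(Add(16, S), -1), Add(-51, S)))
Add(Function('n')(8), -30876) = Add(Mul(Pow(Add(16, 8), -1), Add(-51, 8)), -30876) = Add(Mul(Pow(24, -1), -43), -30876) = Add(Mul(Rational(1, 24), -43), -30876) = Add(Rational(-43, 24), -30876) = Rational(-741067, 24)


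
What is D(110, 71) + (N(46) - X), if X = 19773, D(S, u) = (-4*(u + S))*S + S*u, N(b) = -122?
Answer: -91725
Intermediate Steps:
D(S, u) = S*u + S*(-4*S - 4*u) (D(S, u) = (-4*(S + u))*S + S*u = (-4*S - 4*u)*S + S*u = S*(-4*S - 4*u) + S*u = S*u + S*(-4*S - 4*u))
D(110, 71) + (N(46) - X) = -1*110*(3*71 + 4*110) + (-122 - 1*19773) = -1*110*(213 + 440) + (-122 - 19773) = -1*110*653 - 19895 = -71830 - 19895 = -91725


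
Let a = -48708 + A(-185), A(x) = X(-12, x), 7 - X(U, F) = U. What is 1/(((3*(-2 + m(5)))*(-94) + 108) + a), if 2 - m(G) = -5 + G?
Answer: -1/48581 ≈ -2.0584e-5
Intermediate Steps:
X(U, F) = 7 - U
m(G) = 7 - G (m(G) = 2 - (-5 + G) = 2 + (5 - G) = 7 - G)
A(x) = 19 (A(x) = 7 - 1*(-12) = 7 + 12 = 19)
a = -48689 (a = -48708 + 19 = -48689)
1/(((3*(-2 + m(5)))*(-94) + 108) + a) = 1/(((3*(-2 + (7 - 1*5)))*(-94) + 108) - 48689) = 1/(((3*(-2 + (7 - 5)))*(-94) + 108) - 48689) = 1/(((3*(-2 + 2))*(-94) + 108) - 48689) = 1/(((3*0)*(-94) + 108) - 48689) = 1/((0*(-94) + 108) - 48689) = 1/((0 + 108) - 48689) = 1/(108 - 48689) = 1/(-48581) = -1/48581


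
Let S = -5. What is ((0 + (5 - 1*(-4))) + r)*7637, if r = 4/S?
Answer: 313117/5 ≈ 62623.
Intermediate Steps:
r = -⅘ (r = 4/(-5) = 4*(-⅕) = -⅘ ≈ -0.80000)
((0 + (5 - 1*(-4))) + r)*7637 = ((0 + (5 - 1*(-4))) - ⅘)*7637 = ((0 + (5 + 4)) - ⅘)*7637 = ((0 + 9) - ⅘)*7637 = (9 - ⅘)*7637 = (41/5)*7637 = 313117/5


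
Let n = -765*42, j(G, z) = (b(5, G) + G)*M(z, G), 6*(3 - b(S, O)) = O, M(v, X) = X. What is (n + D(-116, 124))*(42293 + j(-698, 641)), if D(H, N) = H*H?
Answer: -24997147118/3 ≈ -8.3324e+9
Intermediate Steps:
b(S, O) = 3 - O/6
D(H, N) = H**2
j(G, z) = G*(3 + 5*G/6) (j(G, z) = ((3 - G/6) + G)*G = (3 + 5*G/6)*G = G*(3 + 5*G/6))
n = -32130
(n + D(-116, 124))*(42293 + j(-698, 641)) = (-32130 + (-116)**2)*(42293 + (1/6)*(-698)*(18 + 5*(-698))) = (-32130 + 13456)*(42293 + (1/6)*(-698)*(18 - 3490)) = -18674*(42293 + (1/6)*(-698)*(-3472)) = -18674*(42293 + 1211728/3) = -18674*1338607/3 = -24997147118/3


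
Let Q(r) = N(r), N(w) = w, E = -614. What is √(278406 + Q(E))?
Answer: 4*√17362 ≈ 527.06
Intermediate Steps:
Q(r) = r
√(278406 + Q(E)) = √(278406 - 614) = √277792 = 4*√17362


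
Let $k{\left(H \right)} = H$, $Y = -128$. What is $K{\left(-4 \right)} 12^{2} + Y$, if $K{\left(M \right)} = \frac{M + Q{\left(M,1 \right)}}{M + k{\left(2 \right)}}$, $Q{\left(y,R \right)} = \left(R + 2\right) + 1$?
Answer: $-128$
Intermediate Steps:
$Q{\left(y,R \right)} = 3 + R$ ($Q{\left(y,R \right)} = \left(2 + R\right) + 1 = 3 + R$)
$K{\left(M \right)} = \frac{4 + M}{2 + M}$ ($K{\left(M \right)} = \frac{M + \left(3 + 1\right)}{M + 2} = \frac{M + 4}{2 + M} = \frac{4 + M}{2 + M}$)
$K{\left(-4 \right)} 12^{2} + Y = \frac{4 - 4}{2 - 4} \cdot 12^{2} - 128 = \frac{1}{-2} \cdot 0 \cdot 144 - 128 = \left(- \frac{1}{2}\right) 0 \cdot 144 - 128 = 0 \cdot 144 - 128 = 0 - 128 = -128$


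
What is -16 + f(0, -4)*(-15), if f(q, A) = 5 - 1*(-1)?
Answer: -106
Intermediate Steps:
f(q, A) = 6 (f(q, A) = 5 + 1 = 6)
-16 + f(0, -4)*(-15) = -16 + 6*(-15) = -16 - 90 = -106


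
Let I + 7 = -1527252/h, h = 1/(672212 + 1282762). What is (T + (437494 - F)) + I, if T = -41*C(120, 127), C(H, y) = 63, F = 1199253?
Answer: -2985738715797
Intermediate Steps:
h = 1/1954974 ≈ 5.1152e-7
I = -2985737951455 (I = -7 - 1527252/1/1954974 = -7 - 1527252*1954974 = -7 - 2985737951448 = -2985737951455)
T = -2583 (T = -41*63 = -2583)
(T + (437494 - F)) + I = (-2583 + (437494 - 1*1199253)) - 2985737951455 = (-2583 + (437494 - 1199253)) - 2985737951455 = (-2583 - 761759) - 2985737951455 = -764342 - 2985737951455 = -2985738715797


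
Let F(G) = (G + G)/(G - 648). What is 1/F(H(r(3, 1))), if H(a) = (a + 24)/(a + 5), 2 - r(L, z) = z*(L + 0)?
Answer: -2569/46 ≈ -55.848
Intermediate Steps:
r(L, z) = 2 - L*z (r(L, z) = 2 - z*(L + 0) = 2 - z*L = 2 - L*z)
H(a) = (24 + a)/(5 + a)
F(G) = 2*G/(-648 + G) (F(G) = (2*G)/(-648 + G) = 2*G/(-648 + G))
1/F(H(r(3, 1))) = 1/(2*((24 + (2 - 1*3*1))/(5 + (2 - 1*3*1)))/(-648 + (24 + (2 - 1*3*1))/(5 + (2 - 1*3*1)))) = 1/(2*((24 + (2 - 3))/(5 + (2 - 3)))/(-648 + (24 + (2 - 3))/(5 + (2 - 3)))) = 1/(2*((24 - 1)/(5 - 1))/(-648 + (24 - 1)/(5 - 1))) = 1/(2*(23/4)/(-648 + 23/4)) = 1/(2*(23/4)/(-2569/4)) = 1/(2*(23/4)*(-4/2569)) = 1/(-46/2569) = -2569/46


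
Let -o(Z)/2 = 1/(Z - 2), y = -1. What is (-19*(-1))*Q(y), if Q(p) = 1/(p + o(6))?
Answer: -38/3 ≈ -12.667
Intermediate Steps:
o(Z) = -2/(-2 + Z) (o(Z) = -2/(Z - 2) = -2/(-2 + Z))
Q(p) = 1/(-½ + p) (Q(p) = 1/(p - 2/(-2 + 6)) = 1/(p - 2/4) = 1/(p - 2*¼) = 1/(p - ½) = 1/(-½ + p))
(-19*(-1))*Q(y) = (-19*(-1))*(2/(-1 + 2*(-1))) = 19*(2/(-1 - 2)) = 19*(2/(-3)) = 19*(2*(-⅓)) = 19*(-⅔) = -38/3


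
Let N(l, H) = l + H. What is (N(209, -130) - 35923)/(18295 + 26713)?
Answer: -309/388 ≈ -0.79639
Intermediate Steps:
N(l, H) = H + l
(N(209, -130) - 35923)/(18295 + 26713) = ((-130 + 209) - 35923)/(18295 + 26713) = (79 - 35923)/45008 = -35844*1/45008 = -309/388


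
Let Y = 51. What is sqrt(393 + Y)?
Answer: 2*sqrt(111) ≈ 21.071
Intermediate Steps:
sqrt(393 + Y) = sqrt(393 + 51) = sqrt(444) = 2*sqrt(111)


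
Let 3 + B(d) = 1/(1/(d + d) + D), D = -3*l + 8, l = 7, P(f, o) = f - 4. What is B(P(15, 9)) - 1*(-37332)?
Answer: 10638743/285 ≈ 37329.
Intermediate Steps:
P(f, o) = -4 + f
D = -13 (D = -3*7 + 8 = -21 + 8 = -13)
B(d) = -3 + 1/(-13 + 1/(2*d)) (B(d) = -3 + 1/(1/(d + d) - 13) = -3 + 1/(1/(2*d) - 13) = -3 + 1/(-13 + 1/(2*d)))
B(P(15, 9)) - 1*(-37332) = (3 - 80*(-4 + 15))/(-1 + 26*(-4 + 15)) - 1*(-37332) = (3 - 80*11)/(-1 + 26*11) + 37332 = (3 - 880)/(-1 + 286) + 37332 = -877/285 + 37332 = 10638743/285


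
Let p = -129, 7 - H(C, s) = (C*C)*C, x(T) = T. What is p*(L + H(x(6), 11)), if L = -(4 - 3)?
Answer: 27090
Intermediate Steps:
H(C, s) = 7 - C**3 (H(C, s) = 7 - C*C*C = 7 - C**2*C = 7 - C**3)
L = -1 (L = -1*1 = -1)
p*(L + H(x(6), 11)) = -129*(-1 + (7 - 1*6**3)) = -129*(-1 + (7 - 1*216)) = -129*(-1 + (7 - 216)) = -129*(-1 - 209) = -129*(-210) = 27090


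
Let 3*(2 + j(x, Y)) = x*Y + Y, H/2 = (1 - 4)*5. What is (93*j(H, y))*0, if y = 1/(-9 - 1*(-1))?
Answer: 0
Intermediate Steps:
H = -30 (H = 2*((1 - 4)*5) = 2*(-3*5) = 2*(-15) = -30)
y = -1/8 (y = 1/(-9 + 1) = 1/(-8) = -1/8 ≈ -0.12500)
j(x, Y) = -2 + Y/3 + Y*x/3 (j(x, Y) = -2 + (x*Y + Y)/3 = -2 + (Y*x + Y)/3 = -2 + (Y + Y*x)/3 = -2 + (Y/3 + Y*x/3) = -2 + Y/3 + Y*x/3)
(93*j(H, y))*0 = (93*(-2 + (1/3)*(-1/8) + (1/3)*(-1/8)*(-30)))*0 = (93*(-2 - 1/24 + 5/4))*0 = (93*(-19/24))*0 = -589/8*0 = 0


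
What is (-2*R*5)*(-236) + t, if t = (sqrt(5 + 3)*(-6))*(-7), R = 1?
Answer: 2360 + 84*sqrt(2) ≈ 2478.8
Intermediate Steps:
t = 84*sqrt(2) (t = (sqrt(8)*(-6))*(-7) = ((2*sqrt(2))*(-6))*(-7) = -12*sqrt(2)*(-7) = 84*sqrt(2) ≈ 118.79)
(-2*R*5)*(-236) + t = (-2*1*5)*(-236) + 84*sqrt(2) = -2*5*(-236) + 84*sqrt(2) = -10*(-236) + 84*sqrt(2) = 2360 + 84*sqrt(2)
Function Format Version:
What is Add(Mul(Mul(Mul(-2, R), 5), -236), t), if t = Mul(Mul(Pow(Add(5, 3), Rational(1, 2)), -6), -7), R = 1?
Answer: Add(2360, Mul(84, Pow(2, Rational(1, 2)))) ≈ 2478.8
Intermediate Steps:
t = Mul(84, Pow(2, Rational(1, 2))) (t = Mul(Mul(Pow(8, Rational(1, 2)), -6), -7) = Mul(Mul(Mul(2, Pow(2, Rational(1, 2))), -6), -7) = Mul(Mul(-12, Pow(2, Rational(1, 2))), -7) = Mul(84, Pow(2, Rational(1, 2))) ≈ 118.79)
Add(Mul(Mul(Mul(-2, R), 5), -236), t) = Add(Mul(Mul(Mul(-2, 1), 5), -236), Mul(84, Pow(2, Rational(1, 2)))) = Add(Mul(Mul(-2, 5), -236), Mul(84, Pow(2, Rational(1, 2)))) = Add(Mul(-10, -236), Mul(84, Pow(2, Rational(1, 2)))) = Add(2360, Mul(84, Pow(2, Rational(1, 2))))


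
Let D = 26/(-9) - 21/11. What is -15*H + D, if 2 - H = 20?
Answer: 26255/99 ≈ 265.20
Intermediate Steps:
H = -18 (H = 2 - 1*20 = 2 - 20 = -18)
D = -475/99 (D = 26*(-1/9) - 21*1/11 = -26/9 - 21/11 = -475/99 ≈ -4.7980)
-15*H + D = -15*(-18) - 475/99 = 270 - 475/99 = 26255/99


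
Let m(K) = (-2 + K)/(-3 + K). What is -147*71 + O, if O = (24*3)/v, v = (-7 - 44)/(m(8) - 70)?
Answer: -878889/85 ≈ -10340.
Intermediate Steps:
m(K) = (-2 + K)/(-3 + K)
v = 255/344 (v = (-7 - 44)/((-2 + 8)/(-3 + 8) - 70) = -51/(6/5 - 70) = -51/(-344/5) = -51*(-5/344) = 255/344 ≈ 0.74128)
O = 8256/85 (O = (24*3)/(255/344) = 72*(344/255) = 8256/85 ≈ 97.129)
-147*71 + O = -147*71 + 8256/85 = -10437 + 8256/85 = -878889/85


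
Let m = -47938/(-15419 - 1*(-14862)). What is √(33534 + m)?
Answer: 2*√2607647858/557 ≈ 183.36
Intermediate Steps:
m = 47938/557 (m = -47938/(-15419 + 14862) = -47938/(-557) = -47938*(-1/557) = 47938/557 ≈ 86.065)
√(33534 + m) = √(33534 + 47938/557) = √(18726376/557) = 2*√2607647858/557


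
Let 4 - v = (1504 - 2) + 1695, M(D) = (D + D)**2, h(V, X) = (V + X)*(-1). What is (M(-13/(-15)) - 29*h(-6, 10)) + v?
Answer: -691649/225 ≈ -3074.0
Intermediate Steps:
h(V, X) = -V - X
M(D) = 4*D**2 (M(D) = (2*D)**2 = 4*D**2)
v = -3193 (v = 4 - ((1504 - 2) + 1695) = 4 - (1502 + 1695) = 4 - 1*3197 = 4 - 3197 = -3193)
(M(-13/(-15)) - 29*h(-6, 10)) + v = (4*(-13/(-15))**2 - 29*(-1*(-6) - 1*10)) - 3193 = (4*(-13*(-1/15))**2 - 29*(6 - 10)) - 3193 = (4*(13/15)**2 - 29*(-4)) - 3193 = (4*(169/225) + 116) - 3193 = (676/225 + 116) - 3193 = 26776/225 - 3193 = -691649/225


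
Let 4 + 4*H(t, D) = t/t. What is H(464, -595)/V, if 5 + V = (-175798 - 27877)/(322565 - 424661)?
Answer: 76572/306805 ≈ 0.24958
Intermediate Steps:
V = -306805/102096 (V = -5 + (-175798 - 27877)/(322565 - 424661) = -5 - 203675/(-102096) = -5 - 203675*(-1/102096) = -5 + 203675/102096 = -306805/102096 ≈ -3.0051)
H(t, D) = -¾ (H(t, D) = -1 + (t/t)/4 = -1 + (¼)*1 = -1 + ¼ = -¾)
H(464, -595)/V = -3/(4*(-306805/102096)) = -¾*(-102096/306805) = 76572/306805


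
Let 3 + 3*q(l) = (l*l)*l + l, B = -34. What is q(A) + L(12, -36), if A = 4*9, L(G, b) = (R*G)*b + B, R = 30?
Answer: 2569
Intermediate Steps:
L(G, b) = -34 + 30*G*b (L(G, b) = (30*G)*b - 34 = 30*G*b - 34 = -34 + 30*G*b)
A = 36
q(l) = -1 + l/3 + l³/3 (q(l) = -1 + ((l*l)*l + l)/3 = -1 + (l²*l + l)/3 = -1 + (l³ + l)/3 = -1 + (l + l³)/3 = -1 + (l/3 + l³/3) = -1 + l/3 + l³/3)
q(A) + L(12, -36) = (-1 + (⅓)*36 + (⅓)*36³) + (-34 + 30*12*(-36)) = (-1 + 12 + (⅓)*46656) + (-34 - 12960) = (-1 + 12 + 15552) - 12994 = 15563 - 12994 = 2569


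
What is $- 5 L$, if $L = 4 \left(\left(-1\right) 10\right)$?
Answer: $200$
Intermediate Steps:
$L = -40$ ($L = 4 \left(-10\right) = -40$)
$- 5 L = \left(-5\right) \left(-40\right) = 200$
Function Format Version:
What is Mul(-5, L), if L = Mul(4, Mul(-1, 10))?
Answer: 200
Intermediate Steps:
L = -40 (L = Mul(4, -10) = -40)
Mul(-5, L) = Mul(-5, -40) = 200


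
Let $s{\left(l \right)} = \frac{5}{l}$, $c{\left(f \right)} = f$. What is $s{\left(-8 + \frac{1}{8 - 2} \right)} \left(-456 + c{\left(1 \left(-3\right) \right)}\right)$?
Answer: $\frac{13770}{47} \approx 292.98$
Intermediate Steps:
$s{\left(-8 + \frac{1}{8 - 2} \right)} \left(-456 + c{\left(1 \left(-3\right) \right)}\right) = \frac{5}{-8 + \frac{1}{8 - 2}} \left(-456 + 1 \left(-3\right)\right) = \frac{5}{-8 + \frac{1}{6}} \left(-456 - 3\right) = \frac{5}{-8 + \frac{1}{6}} \left(-459\right) = \frac{5}{- \frac{47}{6}} \left(-459\right) = 5 \left(- \frac{6}{47}\right) \left(-459\right) = \left(- \frac{30}{47}\right) \left(-459\right) = \frac{13770}{47}$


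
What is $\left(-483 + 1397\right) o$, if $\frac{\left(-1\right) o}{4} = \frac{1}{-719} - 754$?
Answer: $\frac{1982016312}{719} \approx 2.7566 \cdot 10^{6}$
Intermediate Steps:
$o = \frac{2168508}{719}$ ($o = - 4 \left(\frac{1}{-719} - 754\right) = - 4 \left(- \frac{1}{719} - 754\right) = \left(-4\right) \left(- \frac{542127}{719}\right) = \frac{2168508}{719} \approx 3016.0$)
$\left(-483 + 1397\right) o = \left(-483 + 1397\right) \frac{2168508}{719} = 914 \cdot \frac{2168508}{719} = \frac{1982016312}{719}$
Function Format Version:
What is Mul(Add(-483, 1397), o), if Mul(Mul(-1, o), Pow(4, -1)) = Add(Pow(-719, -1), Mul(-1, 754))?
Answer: Rational(1982016312, 719) ≈ 2.7566e+6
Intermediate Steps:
o = Rational(2168508, 719) (o = Mul(-4, Add(Pow(-719, -1), Mul(-1, 754))) = Mul(-4, Add(Rational(-1, 719), -754)) = Mul(-4, Rational(-542127, 719)) = Rational(2168508, 719) ≈ 3016.0)
Mul(Add(-483, 1397), o) = Mul(Add(-483, 1397), Rational(2168508, 719)) = Mul(914, Rational(2168508, 719)) = Rational(1982016312, 719)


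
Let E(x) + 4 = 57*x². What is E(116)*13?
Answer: 9970844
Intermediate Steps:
E(x) = -4 + 57*x²
E(116)*13 = (-4 + 57*116²)*13 = (-4 + 57*13456)*13 = (-4 + 766992)*13 = 766988*13 = 9970844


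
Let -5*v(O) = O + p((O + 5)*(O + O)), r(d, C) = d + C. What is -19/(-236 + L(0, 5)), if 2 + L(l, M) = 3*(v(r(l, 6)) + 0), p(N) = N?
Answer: 95/1604 ≈ 0.059227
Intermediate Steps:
r(d, C) = C + d
v(O) = -O/5 - 2*O*(5 + O)/5 (v(O) = -(O + (O + 5)*(O + O))/5 = -(O + (5 + O)*(2*O))/5 = -(O + 2*O*(5 + O))/5 = -O/5 - 2*O*(5 + O)/5)
L(l, M) = -2 + 3*(-23 - 2*l)*(6 + l)/5 (L(l, M) = -2 + 3*((6 + l)*(-11 - 2*(6 + l))/5 + 0) = -2 + 3*((6 + l)*(-11 + (-12 - 2*l))/5 + 0) = -2 + 3*((6 + l)*(-23 - 2*l)/5 + 0) = -2 + 3*((-23 - 2*l)*(6 + l)/5 + 0) = -2 + 3*((-23 - 2*l)*(6 + l)/5) = -2 + 3*(-23 - 2*l)*(6 + l)/5)
-19/(-236 + L(0, 5)) = -19/(-236 + (-424/5 - 21*0 - 6/5*0²)) = -19/(-236 + (-424/5 + 0 - 6/5*0)) = -19/(-236 + (-424/5 + 0 + 0)) = -19/(-236 - 424/5) = -19/(-1604/5) = -19*(-5/1604) = 95/1604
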